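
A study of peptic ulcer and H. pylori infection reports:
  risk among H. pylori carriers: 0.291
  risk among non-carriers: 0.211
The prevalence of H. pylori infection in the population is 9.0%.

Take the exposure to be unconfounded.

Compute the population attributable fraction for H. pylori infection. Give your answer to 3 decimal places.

Let p₁ = 0.291, p₀ = 0.211.
Overall risk P(Y=1) = π·p₁ + (1−π)·p₀ = 0.09×0.291 + 0.91×0.211 = 0.2182.
Under exogeneity, PAF = [P(Y=1) − p₀] / P(Y=1).
PAF = (0.2182 − 0.211) / 0.2182 ≈ 0.0330

PAF ≈ 0.033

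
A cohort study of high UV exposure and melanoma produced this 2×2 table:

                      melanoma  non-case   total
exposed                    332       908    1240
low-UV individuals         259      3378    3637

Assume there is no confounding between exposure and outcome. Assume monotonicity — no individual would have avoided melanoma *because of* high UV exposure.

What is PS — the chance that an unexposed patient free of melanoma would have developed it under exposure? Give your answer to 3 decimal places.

p₁ = P(outcome | exposed) = 332/1240 = 0.26774
p₀ = P(outcome | unexposed) = 259/3637 = 0.071213
Under exogeneity and monotonicity, PS = (p₁ − p₀)/(1 − p₀).
PS = (0.26774 − 0.071213) / 0.92879 ≈ 0.2116

PS ≈ 0.212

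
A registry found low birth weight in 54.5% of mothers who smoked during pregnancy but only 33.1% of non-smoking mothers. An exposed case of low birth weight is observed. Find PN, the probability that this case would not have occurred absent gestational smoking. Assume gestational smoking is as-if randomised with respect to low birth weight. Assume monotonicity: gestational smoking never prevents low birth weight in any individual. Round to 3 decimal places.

PN ≈ 0.393

p₁ = 0.545, p₀ = 0.331.
Under exogeneity and monotonicity, PN = (p₁ − p₀) / p₁.
PN = (0.545 − 0.331) / 0.545 = 0.214 / 0.545 ≈ 0.3927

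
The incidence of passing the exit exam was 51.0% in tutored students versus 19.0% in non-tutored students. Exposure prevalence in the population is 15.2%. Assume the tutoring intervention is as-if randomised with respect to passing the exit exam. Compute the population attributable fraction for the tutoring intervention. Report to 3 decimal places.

PAF ≈ 0.204

p₁ = 0.51, p₀ = 0.19.
Overall risk P(Y=1) = π·p₁ + (1−π)·p₀ = 0.152×0.51 + 0.848×0.19 = 0.23864.
Under exogeneity, PAF = [P(Y=1) − p₀] / P(Y=1).
PAF = (0.23864 − 0.19) / 0.23864 ≈ 0.2038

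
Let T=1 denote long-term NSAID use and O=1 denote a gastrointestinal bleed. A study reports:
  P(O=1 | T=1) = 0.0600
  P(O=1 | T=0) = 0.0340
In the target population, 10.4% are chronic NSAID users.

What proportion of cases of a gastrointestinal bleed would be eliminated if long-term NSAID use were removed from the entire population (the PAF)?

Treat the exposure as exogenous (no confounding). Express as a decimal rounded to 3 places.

PAF ≈ 0.074

Let p₁ = 0.06, p₀ = 0.034.
Overall risk P(Y=1) = π·p₁ + (1−π)·p₀ = 0.104×0.06 + 0.896×0.034 = 0.036704.
Under exogeneity, PAF = [P(Y=1) − p₀] / P(Y=1).
PAF = (0.036704 − 0.034) / 0.036704 ≈ 0.0737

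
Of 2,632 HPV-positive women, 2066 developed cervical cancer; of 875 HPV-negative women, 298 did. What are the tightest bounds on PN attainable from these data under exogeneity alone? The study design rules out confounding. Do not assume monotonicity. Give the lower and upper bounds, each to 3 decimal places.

p₁ = P(outcome | exposed) = 2066/2632 = 0.78495
p₀ = P(outcome | unexposed) = 298/875 = 0.34057
Under exogeneity alone the bounds on PN are max{0,(p₁−p₀)/p₁} ≤ PN ≤ min{1,(1−p₀)/p₁}.
  lower = (p₁ − p₀)/p₁ = 0.44438 / 0.78495 ≈ 0.5661
  upper = min{1, (1 − p₀)/p₁} = 0.65943 / 0.78495 ≈ 0.8401

0.566 ≤ PN ≤ 0.840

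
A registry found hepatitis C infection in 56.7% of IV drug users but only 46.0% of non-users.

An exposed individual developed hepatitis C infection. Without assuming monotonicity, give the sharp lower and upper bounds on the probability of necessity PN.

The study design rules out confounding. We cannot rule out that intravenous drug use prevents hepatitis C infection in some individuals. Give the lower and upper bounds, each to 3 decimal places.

0.189 ≤ PN ≤ 0.952

p₁ = 0.567, p₀ = 0.46.
Under exogeneity alone the bounds on PN are max{0,(p₁−p₀)/p₁} ≤ PN ≤ min{1,(1−p₀)/p₁}.
  lower = (p₁ − p₀)/p₁ = 0.107 / 0.567 ≈ 0.1887
  upper = min{1, (1 − p₀)/p₁} = 0.54 / 0.567 ≈ 0.9524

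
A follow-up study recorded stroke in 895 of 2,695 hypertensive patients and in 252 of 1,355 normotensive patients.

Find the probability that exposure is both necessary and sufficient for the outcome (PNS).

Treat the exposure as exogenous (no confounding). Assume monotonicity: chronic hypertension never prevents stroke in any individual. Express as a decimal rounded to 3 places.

PNS ≈ 0.146

p₁ = P(outcome | exposed) = 895/2695 = 0.3321
p₀ = P(outcome | unexposed) = 252/1355 = 0.18598
Under exogeneity and monotonicity, PNS = p₁ − p₀.
PNS = 0.3321 − 0.18598 = 0.14612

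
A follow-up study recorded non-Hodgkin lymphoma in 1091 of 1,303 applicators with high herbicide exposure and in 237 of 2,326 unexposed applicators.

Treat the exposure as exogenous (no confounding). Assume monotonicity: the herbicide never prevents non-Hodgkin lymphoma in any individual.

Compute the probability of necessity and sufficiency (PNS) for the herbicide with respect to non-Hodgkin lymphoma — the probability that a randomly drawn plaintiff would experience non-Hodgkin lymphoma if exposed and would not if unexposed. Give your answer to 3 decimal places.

PNS ≈ 0.735

p₁ = P(outcome | exposed) = 1091/1303 = 0.8373
p₀ = P(outcome | unexposed) = 237/2326 = 0.10189
Under exogeneity and monotonicity, PNS = p₁ − p₀.
PNS = 0.8373 − 0.10189 = 0.73541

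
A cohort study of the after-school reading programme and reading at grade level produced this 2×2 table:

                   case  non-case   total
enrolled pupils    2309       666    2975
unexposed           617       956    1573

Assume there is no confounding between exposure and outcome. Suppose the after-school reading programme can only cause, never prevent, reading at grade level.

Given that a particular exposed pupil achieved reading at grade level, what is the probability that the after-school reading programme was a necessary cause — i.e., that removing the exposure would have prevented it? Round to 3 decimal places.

p₁ = P(outcome | exposed) = 2309/2975 = 0.77613
p₀ = P(outcome | unexposed) = 617/1573 = 0.39224
Under exogeneity and monotonicity, PN = (p₁ − p₀)/p₁.
PN = (0.77613 − 0.39224) / 0.77613 ≈ 0.4946

PN ≈ 0.495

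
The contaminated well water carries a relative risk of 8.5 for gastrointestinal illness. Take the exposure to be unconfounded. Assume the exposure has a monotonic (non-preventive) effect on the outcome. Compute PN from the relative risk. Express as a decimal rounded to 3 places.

Under exogeneity and monotonicity, PN = (RR − 1) / RR = 1 − 1/RR.
PN = (8.5 − 1) / 8.5 = 7.5 / 8.5 ≈ 0.8824

PN ≈ 0.882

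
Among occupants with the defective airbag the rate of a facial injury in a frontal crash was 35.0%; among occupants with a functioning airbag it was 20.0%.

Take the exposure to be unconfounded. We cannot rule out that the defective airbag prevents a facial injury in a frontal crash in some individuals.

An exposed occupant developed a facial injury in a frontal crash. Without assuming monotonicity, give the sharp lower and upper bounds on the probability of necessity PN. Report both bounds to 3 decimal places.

0.429 ≤ PN ≤ 1.000

p₁ = 0.35, p₀ = 0.2.
Under exogeneity alone the bounds on PN are max{0,(p₁−p₀)/p₁} ≤ PN ≤ min{1,(1−p₀)/p₁}.
  lower = (p₁ − p₀)/p₁ = 0.15 / 0.35 ≈ 0.4286
  upper = min{1, (1 − p₀)/p₁} = 0.8 / 0.35 ≈ 2.2857 → capped at 1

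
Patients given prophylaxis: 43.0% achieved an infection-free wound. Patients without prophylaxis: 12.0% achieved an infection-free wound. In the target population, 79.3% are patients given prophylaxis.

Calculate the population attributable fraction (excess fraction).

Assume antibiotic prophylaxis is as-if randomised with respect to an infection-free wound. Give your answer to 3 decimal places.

p₁ = 0.43, p₀ = 0.12.
Overall risk P(Y=1) = π·p₁ + (1−π)·p₀ = 0.793×0.43 + 0.207×0.12 = 0.36583.
Under exogeneity, PAF = [P(Y=1) − p₀] / P(Y=1).
PAF = (0.36583 − 0.12) / 0.36583 ≈ 0.6720

PAF ≈ 0.672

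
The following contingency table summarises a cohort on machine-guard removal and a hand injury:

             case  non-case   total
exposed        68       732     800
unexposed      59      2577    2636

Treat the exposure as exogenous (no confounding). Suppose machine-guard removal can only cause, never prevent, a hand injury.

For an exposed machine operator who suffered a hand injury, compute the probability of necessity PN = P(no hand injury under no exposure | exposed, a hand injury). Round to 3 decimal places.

p₁ = P(outcome | exposed) = 68/800 = 0.085
p₀ = P(outcome | unexposed) = 59/2636 = 0.022382
Under exogeneity and monotonicity, PN = (p₁ − p₀)/p₁.
PN = (0.085 − 0.022382) / 0.085 ≈ 0.7367

PN ≈ 0.737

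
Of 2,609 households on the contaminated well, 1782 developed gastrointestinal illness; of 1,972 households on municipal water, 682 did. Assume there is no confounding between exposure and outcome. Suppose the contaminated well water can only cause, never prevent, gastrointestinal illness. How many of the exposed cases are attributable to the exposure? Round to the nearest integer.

about 880 cases

p₁ = P(outcome | exposed) = 1782/2609 = 0.68302
p₀ = P(outcome | unexposed) = 682/1972 = 0.34584
PN = (p₁ − p₀)/p₁ = (0.68302 − 0.34584) / 0.68302 ≈ 0.49366.
Attributable cases ≈ PN × (exposed cases) = 0.49366 × 1782 ≈ 879.70.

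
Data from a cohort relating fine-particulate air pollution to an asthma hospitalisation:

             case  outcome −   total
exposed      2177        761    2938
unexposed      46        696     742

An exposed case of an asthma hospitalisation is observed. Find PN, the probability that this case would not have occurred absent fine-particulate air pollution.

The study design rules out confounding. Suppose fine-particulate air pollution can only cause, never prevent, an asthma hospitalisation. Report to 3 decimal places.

PN ≈ 0.916

p₁ = P(outcome | exposed) = 2177/2938 = 0.74098
p₀ = P(outcome | unexposed) = 46/742 = 0.061995
Under exogeneity and monotonicity, PN = (p₁ − p₀)/p₁.
PN = (0.74098 − 0.061995) / 0.74098 ≈ 0.9163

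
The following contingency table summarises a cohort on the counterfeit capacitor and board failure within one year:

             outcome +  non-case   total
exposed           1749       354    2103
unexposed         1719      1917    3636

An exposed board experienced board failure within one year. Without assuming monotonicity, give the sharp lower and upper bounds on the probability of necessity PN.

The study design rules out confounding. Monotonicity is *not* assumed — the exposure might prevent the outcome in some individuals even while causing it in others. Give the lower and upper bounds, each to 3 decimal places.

p₁ = P(outcome | exposed) = 1749/2103 = 0.83167
p₀ = P(outcome | unexposed) = 1719/3636 = 0.47277
Under exogeneity alone the bounds on PN are max{0,(p₁−p₀)/p₁} ≤ PN ≤ min{1,(1−p₀)/p₁}.
  lower = (p₁ − p₀)/p₁ = 0.3589 / 0.83167 ≈ 0.4315
  upper = min{1, (1 − p₀)/p₁} = 0.52723 / 0.83167 ≈ 0.6339

0.432 ≤ PN ≤ 0.634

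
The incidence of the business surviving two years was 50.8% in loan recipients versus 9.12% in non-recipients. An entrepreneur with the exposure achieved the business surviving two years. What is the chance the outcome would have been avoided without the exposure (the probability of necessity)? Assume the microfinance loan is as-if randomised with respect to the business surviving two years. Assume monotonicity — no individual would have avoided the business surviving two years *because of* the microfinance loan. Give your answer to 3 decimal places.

p₁ = 0.508, p₀ = 0.0912.
Under exogeneity and monotonicity, PN = (p₁ − p₀) / p₁.
PN = (0.508 − 0.0912) / 0.508 = 0.4168 / 0.508 ≈ 0.8205

PN ≈ 0.820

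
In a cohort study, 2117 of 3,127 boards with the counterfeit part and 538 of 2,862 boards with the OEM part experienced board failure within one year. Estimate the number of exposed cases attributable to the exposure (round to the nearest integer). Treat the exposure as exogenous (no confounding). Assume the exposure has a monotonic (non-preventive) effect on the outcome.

about 1529 cases

p₁ = P(outcome | exposed) = 2117/3127 = 0.67701
p₀ = P(outcome | unexposed) = 538/2862 = 0.18798
PN = (p₁ − p₀)/p₁ = (0.67701 − 0.18798) / 0.67701 ≈ 0.72234.
Attributable cases ≈ PN × (exposed cases) = 0.72234 × 2117 ≈ 1529.19.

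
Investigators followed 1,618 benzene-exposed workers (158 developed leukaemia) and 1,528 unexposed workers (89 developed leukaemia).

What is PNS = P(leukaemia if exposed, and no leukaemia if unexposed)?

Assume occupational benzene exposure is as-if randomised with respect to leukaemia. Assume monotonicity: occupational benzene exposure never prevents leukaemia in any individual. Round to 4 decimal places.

PNS ≈ 0.0394

p₁ = P(outcome | exposed) = 158/1618 = 0.097651
p₀ = P(outcome | unexposed) = 89/1528 = 0.058246
Under exogeneity and monotonicity, PNS = p₁ − p₀.
PNS = 0.097651 − 0.058246 = 0.039405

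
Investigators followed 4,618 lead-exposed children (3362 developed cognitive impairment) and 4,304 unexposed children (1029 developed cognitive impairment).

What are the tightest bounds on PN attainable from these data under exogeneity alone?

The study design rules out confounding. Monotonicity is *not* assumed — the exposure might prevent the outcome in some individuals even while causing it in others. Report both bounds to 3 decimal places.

0.672 ≤ PN ≤ 1.000

p₁ = P(outcome | exposed) = 3362/4618 = 0.72802
p₀ = P(outcome | unexposed) = 1029/4304 = 0.23908
Under exogeneity alone the bounds on PN are max{0,(p₁−p₀)/p₁} ≤ PN ≤ min{1,(1−p₀)/p₁}.
  lower = (p₁ − p₀)/p₁ = 0.48894 / 0.72802 ≈ 0.6716
  upper = min{1, (1 − p₀)/p₁} = 0.76092 / 0.72802 ≈ 1.0452 → capped at 1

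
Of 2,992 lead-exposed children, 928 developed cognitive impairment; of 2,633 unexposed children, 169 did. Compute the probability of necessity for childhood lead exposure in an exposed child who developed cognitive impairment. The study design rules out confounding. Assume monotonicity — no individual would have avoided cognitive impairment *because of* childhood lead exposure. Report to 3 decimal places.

p₁ = P(outcome | exposed) = 928/2992 = 0.31016
p₀ = P(outcome | unexposed) = 169/2633 = 0.064185
Under exogeneity and monotonicity, PN = (p₁ − p₀) / p₁.
PN = (0.31016 − 0.064185) / 0.31016 = 0.24598 / 0.31016 ≈ 0.7931

PN ≈ 0.793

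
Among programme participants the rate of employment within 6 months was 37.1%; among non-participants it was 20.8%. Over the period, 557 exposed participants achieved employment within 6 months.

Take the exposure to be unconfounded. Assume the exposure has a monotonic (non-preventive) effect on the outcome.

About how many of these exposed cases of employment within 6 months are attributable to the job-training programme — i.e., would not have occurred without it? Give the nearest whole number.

p₁ = 0.371, p₀ = 0.208.
PN = (p₁ − p₀)/p₁ = (0.371 − 0.208) / 0.371 ≈ 0.43935.
Attributable cases ≈ PN × (exposed cases) = 0.43935 × 557 ≈ 244.72.

about 245 cases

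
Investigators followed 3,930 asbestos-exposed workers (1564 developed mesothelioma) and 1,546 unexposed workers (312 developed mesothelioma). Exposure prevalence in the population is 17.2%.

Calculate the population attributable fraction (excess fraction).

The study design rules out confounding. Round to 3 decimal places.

PAF ≈ 0.143

p₁ = P(outcome | exposed) = 1564/3930 = 0.39796
p₀ = P(outcome | unexposed) = 312/1546 = 0.20181
Overall risk P(Y=1) = π·p₁ + (1−π)·p₀ = 0.172×0.39796 + 0.828×0.20181 = 0.23555.
Under exogeneity, PAF = [P(Y=1) − p₀] / P(Y=1).
PAF = (0.23555 − 0.20181) / 0.23555 ≈ 0.1432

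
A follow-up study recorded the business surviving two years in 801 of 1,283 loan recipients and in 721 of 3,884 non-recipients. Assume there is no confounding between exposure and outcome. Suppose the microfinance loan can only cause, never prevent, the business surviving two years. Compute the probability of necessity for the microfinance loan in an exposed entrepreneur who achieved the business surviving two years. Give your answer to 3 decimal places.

PN ≈ 0.703

p₁ = P(outcome | exposed) = 801/1283 = 0.62432
p₀ = P(outcome | unexposed) = 721/3884 = 0.18563
Under exogeneity and monotonicity, PN = (p₁ − p₀) / p₁.
PN = (0.62432 − 0.18563) / 0.62432 = 0.43868 / 0.62432 ≈ 0.7027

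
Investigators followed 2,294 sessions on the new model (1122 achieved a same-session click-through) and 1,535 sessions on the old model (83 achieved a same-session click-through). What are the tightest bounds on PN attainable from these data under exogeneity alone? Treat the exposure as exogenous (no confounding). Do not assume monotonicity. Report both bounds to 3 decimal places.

p₁ = P(outcome | exposed) = 1122/2294 = 0.4891
p₀ = P(outcome | unexposed) = 83/1535 = 0.054072
Under exogeneity alone the bounds on PN are max{0,(p₁−p₀)/p₁} ≤ PN ≤ min{1,(1−p₀)/p₁}.
  lower = (p₁ − p₀)/p₁ = 0.43503 / 0.4891 ≈ 0.8894
  upper = min{1, (1 − p₀)/p₁} = 0.94593 / 0.4891 ≈ 1.9340 → capped at 1

0.889 ≤ PN ≤ 1.000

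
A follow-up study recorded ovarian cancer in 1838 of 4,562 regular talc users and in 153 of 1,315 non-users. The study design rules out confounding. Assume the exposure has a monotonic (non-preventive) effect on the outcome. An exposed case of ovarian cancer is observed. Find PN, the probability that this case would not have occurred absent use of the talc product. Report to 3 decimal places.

PN ≈ 0.711

p₁ = P(outcome | exposed) = 1838/4562 = 0.40289
p₀ = P(outcome | unexposed) = 153/1315 = 0.11635
Under exogeneity and monotonicity, PN = (p₁ − p₀) / p₁.
PN = (0.40289 − 0.11635) / 0.40289 = 0.28654 / 0.40289 ≈ 0.7112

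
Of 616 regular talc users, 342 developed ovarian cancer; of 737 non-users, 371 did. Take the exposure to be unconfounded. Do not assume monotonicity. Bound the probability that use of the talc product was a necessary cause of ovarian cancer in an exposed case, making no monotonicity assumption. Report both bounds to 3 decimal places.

p₁ = P(outcome | exposed) = 342/616 = 0.55519
p₀ = P(outcome | unexposed) = 371/737 = 0.50339
Under exogeneity alone the bounds on PN are max{0,(p₁−p₀)/p₁} ≤ PN ≤ min{1,(1−p₀)/p₁}.
  lower = (p₁ − p₀)/p₁ = 0.051803 / 0.55519 ≈ 0.0933
  upper = min{1, (1 − p₀)/p₁} = 0.49661 / 0.55519 ≈ 0.8945

0.093 ≤ PN ≤ 0.894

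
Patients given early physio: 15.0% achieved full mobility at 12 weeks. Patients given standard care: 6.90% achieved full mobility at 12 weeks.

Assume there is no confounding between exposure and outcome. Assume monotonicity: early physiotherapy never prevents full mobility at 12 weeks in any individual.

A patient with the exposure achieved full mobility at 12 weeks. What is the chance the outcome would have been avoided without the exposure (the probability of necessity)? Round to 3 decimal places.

PN ≈ 0.540

p₁ = 0.15, p₀ = 0.069.
Under exogeneity and monotonicity, PN = (p₁ − p₀) / p₁.
PN = (0.15 − 0.069) / 0.15 = 0.081 / 0.15 ≈ 0.5400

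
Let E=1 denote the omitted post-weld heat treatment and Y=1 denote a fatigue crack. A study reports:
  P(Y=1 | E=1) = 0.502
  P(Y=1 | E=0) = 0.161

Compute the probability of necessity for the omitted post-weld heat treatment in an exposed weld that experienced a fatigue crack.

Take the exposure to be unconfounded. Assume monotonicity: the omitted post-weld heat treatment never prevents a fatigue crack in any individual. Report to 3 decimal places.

Let p₁ = 0.502, p₀ = 0.161.
Under exogeneity and monotonicity, PN = (p₁ − p₀) / p₁.
PN = (0.502 − 0.161) / 0.502 = 0.341 / 0.502 ≈ 0.6793

PN ≈ 0.679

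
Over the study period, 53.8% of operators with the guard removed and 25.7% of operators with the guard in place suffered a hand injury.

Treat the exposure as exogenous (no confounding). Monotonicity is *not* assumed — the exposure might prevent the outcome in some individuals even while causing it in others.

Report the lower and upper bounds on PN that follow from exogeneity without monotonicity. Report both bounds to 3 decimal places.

0.522 ≤ PN ≤ 1.000

p₁ = 0.538, p₀ = 0.257.
Under exogeneity alone the bounds on PN are max{0,(p₁−p₀)/p₁} ≤ PN ≤ min{1,(1−p₀)/p₁}.
  lower = (p₁ − p₀)/p₁ = 0.281 / 0.538 ≈ 0.5223
  upper = min{1, (1 − p₀)/p₁} = 0.743 / 0.538 ≈ 1.3810 → capped at 1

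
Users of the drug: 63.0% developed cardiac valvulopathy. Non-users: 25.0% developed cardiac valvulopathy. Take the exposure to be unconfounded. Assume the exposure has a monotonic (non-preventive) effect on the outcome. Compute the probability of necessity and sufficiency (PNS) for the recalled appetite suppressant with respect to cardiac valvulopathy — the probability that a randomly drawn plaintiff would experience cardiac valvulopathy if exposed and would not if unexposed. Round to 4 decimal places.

PNS ≈ 0.3800

p₁ = 0.63, p₀ = 0.25.
Under exogeneity and monotonicity, PNS = p₁ − p₀.
PNS = 0.63 − 0.25 = 0.38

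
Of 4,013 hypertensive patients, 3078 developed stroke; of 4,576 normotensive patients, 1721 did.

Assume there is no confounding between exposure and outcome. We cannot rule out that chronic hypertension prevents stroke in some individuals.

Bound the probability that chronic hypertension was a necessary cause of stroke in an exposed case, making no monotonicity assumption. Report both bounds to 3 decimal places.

p₁ = P(outcome | exposed) = 3078/4013 = 0.76701
p₀ = P(outcome | unexposed) = 1721/4576 = 0.37609
Under exogeneity alone the bounds on PN are max{0,(p₁−p₀)/p₁} ≤ PN ≤ min{1,(1−p₀)/p₁}.
  lower = (p₁ − p₀)/p₁ = 0.39091 / 0.76701 ≈ 0.5097
  upper = min{1, (1 − p₀)/p₁} = 0.62391 / 0.76701 ≈ 0.8134

0.510 ≤ PN ≤ 0.813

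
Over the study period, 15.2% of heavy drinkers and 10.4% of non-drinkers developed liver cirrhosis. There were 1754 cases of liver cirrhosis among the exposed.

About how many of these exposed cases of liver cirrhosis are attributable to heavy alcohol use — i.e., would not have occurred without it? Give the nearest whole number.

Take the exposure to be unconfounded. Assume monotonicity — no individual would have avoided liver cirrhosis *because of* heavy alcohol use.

about 554 cases

p₁ = 0.152, p₀ = 0.104.
PN = (p₁ − p₀)/p₁ = (0.152 − 0.104) / 0.152 ≈ 0.31579.
Attributable cases ≈ PN × (exposed cases) = 0.31579 × 1754 ≈ 553.89.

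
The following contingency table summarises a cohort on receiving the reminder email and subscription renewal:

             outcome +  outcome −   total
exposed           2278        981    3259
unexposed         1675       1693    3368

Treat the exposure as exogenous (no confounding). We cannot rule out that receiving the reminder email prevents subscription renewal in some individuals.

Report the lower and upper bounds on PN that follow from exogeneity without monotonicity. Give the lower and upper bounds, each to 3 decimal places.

0.289 ≤ PN ≤ 0.719

p₁ = P(outcome | exposed) = 2278/3259 = 0.69899
p₀ = P(outcome | unexposed) = 1675/3368 = 0.49733
Under exogeneity alone the bounds on PN are max{0,(p₁−p₀)/p₁} ≤ PN ≤ min{1,(1−p₀)/p₁}.
  lower = (p₁ − p₀)/p₁ = 0.20166 / 0.69899 ≈ 0.2885
  upper = min{1, (1 − p₀)/p₁} = 0.50267 / 0.69899 ≈ 0.7191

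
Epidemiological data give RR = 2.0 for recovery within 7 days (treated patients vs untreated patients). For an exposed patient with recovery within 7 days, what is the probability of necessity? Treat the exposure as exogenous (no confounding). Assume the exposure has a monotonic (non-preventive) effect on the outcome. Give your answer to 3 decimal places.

Under exogeneity and monotonicity, PN = (RR − 1) / RR = 1 − 1/RR.
PN = (2.0 − 1) / 2.0 = 1 / 2.0 ≈ 0.5000

PN ≈ 0.500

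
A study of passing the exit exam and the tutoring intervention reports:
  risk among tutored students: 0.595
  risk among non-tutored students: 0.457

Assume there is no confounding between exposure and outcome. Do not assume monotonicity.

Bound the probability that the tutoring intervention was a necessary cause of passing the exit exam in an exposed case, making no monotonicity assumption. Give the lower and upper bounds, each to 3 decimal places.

0.232 ≤ PN ≤ 0.913

Let p₁ = 0.595, p₀ = 0.457.
Under exogeneity alone the bounds on PN are max{0,(p₁−p₀)/p₁} ≤ PN ≤ min{1,(1−p₀)/p₁}.
  lower = (p₁ − p₀)/p₁ = 0.138 / 0.595 ≈ 0.2319
  upper = min{1, (1 − p₀)/p₁} = 0.543 / 0.595 ≈ 0.9126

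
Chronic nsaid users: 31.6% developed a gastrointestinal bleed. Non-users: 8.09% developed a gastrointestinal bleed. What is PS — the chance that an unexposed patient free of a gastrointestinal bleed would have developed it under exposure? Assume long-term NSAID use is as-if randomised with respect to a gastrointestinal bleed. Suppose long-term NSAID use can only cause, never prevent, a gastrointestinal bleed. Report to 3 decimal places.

p₁ = 0.316, p₀ = 0.0809.
Under exogeneity and monotonicity, PS = (p₁ − p₀) / (1 − p₀).
PS = (0.316 − 0.0809) / (1 − 0.0809) = 0.2351 / 0.9191 ≈ 0.2558

PS ≈ 0.256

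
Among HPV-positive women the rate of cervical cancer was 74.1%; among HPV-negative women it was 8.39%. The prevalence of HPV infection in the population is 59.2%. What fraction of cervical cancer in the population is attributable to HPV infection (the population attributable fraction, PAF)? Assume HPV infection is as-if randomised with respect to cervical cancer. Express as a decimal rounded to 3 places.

p₁ = 0.741, p₀ = 0.0839.
Overall risk P(Y=1) = π·p₁ + (1−π)·p₀ = 0.592×0.741 + 0.408×0.0839 = 0.4729.
Under exogeneity, PAF = [P(Y=1) − p₀] / P(Y=1).
PAF = (0.4729 − 0.0839) / 0.4729 ≈ 0.8226

PAF ≈ 0.823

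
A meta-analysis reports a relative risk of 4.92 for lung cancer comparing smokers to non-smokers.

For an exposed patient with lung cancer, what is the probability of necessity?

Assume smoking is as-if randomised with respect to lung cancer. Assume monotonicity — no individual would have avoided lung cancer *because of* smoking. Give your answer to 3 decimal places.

Under exogeneity and monotonicity, PN = (RR − 1) / RR = 1 − 1/RR.
PN = (4.92 − 1) / 4.92 = 3.92 / 4.92 ≈ 0.7967

PN ≈ 0.797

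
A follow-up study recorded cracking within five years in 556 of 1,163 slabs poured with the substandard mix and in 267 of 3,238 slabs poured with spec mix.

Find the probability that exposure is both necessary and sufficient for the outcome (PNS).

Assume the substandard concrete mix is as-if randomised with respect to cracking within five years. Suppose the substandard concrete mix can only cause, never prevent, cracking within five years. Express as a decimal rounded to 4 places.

p₁ = P(outcome | exposed) = 556/1163 = 0.47807
p₀ = P(outcome | unexposed) = 267/3238 = 0.082458
Under exogeneity and monotonicity, PNS = p₁ − p₀.
PNS = 0.47807 − 0.082458 = 0.39562

PNS ≈ 0.3956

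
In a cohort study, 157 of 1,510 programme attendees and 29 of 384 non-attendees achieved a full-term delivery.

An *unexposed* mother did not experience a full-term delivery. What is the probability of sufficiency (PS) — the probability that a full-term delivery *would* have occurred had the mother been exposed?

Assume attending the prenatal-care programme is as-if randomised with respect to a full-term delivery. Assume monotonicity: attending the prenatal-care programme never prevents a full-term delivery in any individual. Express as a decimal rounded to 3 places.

PS ≈ 0.031

p₁ = P(outcome | exposed) = 157/1510 = 0.10397
p₀ = P(outcome | unexposed) = 29/384 = 0.075521
Under exogeneity and monotonicity, PS = (p₁ − p₀) / (1 − p₀).
PS = (0.10397 − 0.075521) / (1 − 0.075521) = 0.028453 / 0.92448 ≈ 0.0308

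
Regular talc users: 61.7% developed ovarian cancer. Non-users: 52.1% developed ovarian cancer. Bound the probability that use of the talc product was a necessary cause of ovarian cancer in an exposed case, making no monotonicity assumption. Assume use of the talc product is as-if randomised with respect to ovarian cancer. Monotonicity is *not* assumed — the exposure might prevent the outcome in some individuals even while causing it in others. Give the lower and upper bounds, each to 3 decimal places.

0.156 ≤ PN ≤ 0.776

p₁ = 0.617, p₀ = 0.521.
Under exogeneity alone the bounds on PN are max{0,(p₁−p₀)/p₁} ≤ PN ≤ min{1,(1−p₀)/p₁}.
  lower = (p₁ − p₀)/p₁ = 0.096 / 0.617 ≈ 0.1556
  upper = min{1, (1 − p₀)/p₁} = 0.479 / 0.617 ≈ 0.7763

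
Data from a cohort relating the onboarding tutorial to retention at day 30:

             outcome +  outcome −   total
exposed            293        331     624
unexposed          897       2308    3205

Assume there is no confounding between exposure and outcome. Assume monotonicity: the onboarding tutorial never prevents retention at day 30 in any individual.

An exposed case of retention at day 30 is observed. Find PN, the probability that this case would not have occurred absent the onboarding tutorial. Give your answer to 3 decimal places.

p₁ = P(outcome | exposed) = 293/624 = 0.46955
p₀ = P(outcome | unexposed) = 897/3205 = 0.27988
Under exogeneity and monotonicity, PN = (p₁ − p₀)/p₁.
PN = (0.46955 − 0.27988) / 0.46955 ≈ 0.4040

PN ≈ 0.404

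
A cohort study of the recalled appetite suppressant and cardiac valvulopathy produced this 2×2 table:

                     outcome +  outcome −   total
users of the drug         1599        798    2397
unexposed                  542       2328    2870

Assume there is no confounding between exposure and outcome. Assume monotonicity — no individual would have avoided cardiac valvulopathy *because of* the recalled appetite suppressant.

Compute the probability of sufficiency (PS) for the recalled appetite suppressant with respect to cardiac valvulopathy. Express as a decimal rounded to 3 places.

PS ≈ 0.590

p₁ = P(outcome | exposed) = 1599/2397 = 0.66708
p₀ = P(outcome | unexposed) = 542/2870 = 0.18885
Under exogeneity and monotonicity, PS = (p₁ − p₀) / (1 − p₀).
PS = (0.66708 − 0.18885) / (1 − 0.18885) = 0.47823 / 0.81115 ≈ 0.5896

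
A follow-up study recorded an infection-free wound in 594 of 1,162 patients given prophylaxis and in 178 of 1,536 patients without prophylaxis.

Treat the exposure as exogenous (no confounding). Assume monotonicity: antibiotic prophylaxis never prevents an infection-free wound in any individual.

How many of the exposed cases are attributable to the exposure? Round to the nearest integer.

p₁ = P(outcome | exposed) = 594/1162 = 0.51119
p₀ = P(outcome | unexposed) = 178/1536 = 0.11589
PN = (p₁ − p₀)/p₁ = (0.51119 − 0.11589) / 0.51119 ≈ 0.77330.
Attributable cases ≈ PN × (exposed cases) = 0.77330 × 594 ≈ 459.34.

about 459 cases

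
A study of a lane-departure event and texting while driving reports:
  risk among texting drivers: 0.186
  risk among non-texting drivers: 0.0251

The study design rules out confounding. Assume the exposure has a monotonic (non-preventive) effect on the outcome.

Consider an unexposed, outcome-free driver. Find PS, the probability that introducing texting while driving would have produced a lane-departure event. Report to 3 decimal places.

PS ≈ 0.165

Let p₁ = 0.186, p₀ = 0.0251.
Under exogeneity and monotonicity, PS = (p₁ − p₀) / (1 − p₀).
PS = (0.186 − 0.0251) / (1 − 0.0251) = 0.1609 / 0.9749 ≈ 0.1650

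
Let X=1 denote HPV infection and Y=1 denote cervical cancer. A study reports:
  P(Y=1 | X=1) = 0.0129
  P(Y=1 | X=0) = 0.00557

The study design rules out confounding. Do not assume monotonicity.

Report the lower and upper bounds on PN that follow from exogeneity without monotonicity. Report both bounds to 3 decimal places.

Let p₁ = 0.0129, p₀ = 0.00557.
Under exogeneity alone the bounds on PN are max{0,(p₁−p₀)/p₁} ≤ PN ≤ min{1,(1−p₀)/p₁}.
  lower = (p₁ − p₀)/p₁ = 0.00733 / 0.0129 ≈ 0.5682
  upper = min{1, (1 − p₀)/p₁} = 0.99443 / 0.0129 ≈ 77.0876 → capped at 1

0.568 ≤ PN ≤ 1.000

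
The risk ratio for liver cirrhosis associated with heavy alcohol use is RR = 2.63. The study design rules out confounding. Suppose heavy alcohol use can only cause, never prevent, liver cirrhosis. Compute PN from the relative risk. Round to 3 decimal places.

Under exogeneity and monotonicity, PN = (RR − 1) / RR = 1 − 1/RR.
PN = (2.63 − 1) / 2.63 = 1.63 / 2.63 ≈ 0.6198

PN ≈ 0.620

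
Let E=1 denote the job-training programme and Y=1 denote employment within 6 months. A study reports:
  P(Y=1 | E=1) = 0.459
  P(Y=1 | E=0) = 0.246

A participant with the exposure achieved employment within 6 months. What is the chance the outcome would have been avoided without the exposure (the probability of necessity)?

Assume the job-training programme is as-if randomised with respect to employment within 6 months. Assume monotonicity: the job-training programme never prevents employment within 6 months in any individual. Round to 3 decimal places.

PN ≈ 0.464

Let p₁ = 0.459, p₀ = 0.246.
Under exogeneity and monotonicity, PN = (p₁ − p₀) / p₁.
PN = (0.459 − 0.246) / 0.459 = 0.213 / 0.459 ≈ 0.4641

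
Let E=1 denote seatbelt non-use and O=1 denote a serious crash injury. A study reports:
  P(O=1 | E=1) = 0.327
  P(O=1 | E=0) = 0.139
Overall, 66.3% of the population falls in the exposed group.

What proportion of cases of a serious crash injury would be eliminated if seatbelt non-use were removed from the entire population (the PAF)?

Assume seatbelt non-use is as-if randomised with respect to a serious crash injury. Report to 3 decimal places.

PAF ≈ 0.473

Let p₁ = 0.327, p₀ = 0.139.
Overall risk P(Y=1) = π·p₁ + (1−π)·p₀ = 0.663×0.327 + 0.337×0.139 = 0.26364.
Under exogeneity, PAF = [P(Y=1) − p₀] / P(Y=1).
PAF = (0.26364 − 0.139) / 0.26364 ≈ 0.4728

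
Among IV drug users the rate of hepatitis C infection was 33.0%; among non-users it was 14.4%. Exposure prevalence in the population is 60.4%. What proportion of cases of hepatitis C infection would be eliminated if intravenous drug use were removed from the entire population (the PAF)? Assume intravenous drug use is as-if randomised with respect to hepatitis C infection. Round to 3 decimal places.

PAF ≈ 0.438

p₁ = 0.33, p₀ = 0.144.
Overall risk P(Y=1) = π·p₁ + (1−π)·p₀ = 0.604×0.33 + 0.396×0.144 = 0.25634.
Under exogeneity, PAF = [P(Y=1) − p₀] / P(Y=1).
PAF = (0.25634 − 0.144) / 0.25634 ≈ 0.4383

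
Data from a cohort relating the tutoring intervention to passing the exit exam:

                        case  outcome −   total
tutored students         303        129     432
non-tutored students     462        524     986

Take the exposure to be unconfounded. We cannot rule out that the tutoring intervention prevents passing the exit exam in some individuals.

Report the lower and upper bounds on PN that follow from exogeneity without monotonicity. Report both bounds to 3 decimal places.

p₁ = P(outcome | exposed) = 303/432 = 0.70139
p₀ = P(outcome | unexposed) = 462/986 = 0.46856
Under exogeneity alone the bounds on PN are max{0,(p₁−p₀)/p₁} ≤ PN ≤ min{1,(1−p₀)/p₁}.
  lower = (p₁ − p₀)/p₁ = 0.23283 / 0.70139 ≈ 0.3320
  upper = min{1, (1 − p₀)/p₁} = 0.53144 / 0.70139 ≈ 0.7577

0.332 ≤ PN ≤ 0.758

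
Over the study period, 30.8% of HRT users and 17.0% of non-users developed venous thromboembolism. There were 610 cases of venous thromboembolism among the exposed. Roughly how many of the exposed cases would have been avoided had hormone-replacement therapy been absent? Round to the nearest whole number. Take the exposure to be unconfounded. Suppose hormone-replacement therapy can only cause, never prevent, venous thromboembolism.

p₁ = 0.308, p₀ = 0.17.
PN = (p₁ − p₀)/p₁ = (0.308 − 0.17) / 0.308 ≈ 0.44805.
Attributable cases ≈ PN × (exposed cases) = 0.44805 × 610 ≈ 273.31.

about 273 cases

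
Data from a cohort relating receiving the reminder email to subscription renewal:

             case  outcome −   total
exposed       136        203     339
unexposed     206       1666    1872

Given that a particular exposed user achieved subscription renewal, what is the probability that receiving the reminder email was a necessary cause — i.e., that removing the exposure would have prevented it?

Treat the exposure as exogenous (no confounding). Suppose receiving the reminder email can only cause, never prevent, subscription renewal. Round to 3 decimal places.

PN ≈ 0.726

p₁ = P(outcome | exposed) = 136/339 = 0.40118
p₀ = P(outcome | unexposed) = 206/1872 = 0.11004
Under exogeneity and monotonicity, PN = (p₁ − p₀) / p₁.
PN = (0.40118 − 0.11004) / 0.40118 = 0.29114 / 0.40118 ≈ 0.7257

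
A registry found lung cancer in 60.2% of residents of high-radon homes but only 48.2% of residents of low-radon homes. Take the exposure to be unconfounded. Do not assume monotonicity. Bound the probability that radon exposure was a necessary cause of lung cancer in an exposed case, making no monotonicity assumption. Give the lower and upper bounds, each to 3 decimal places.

0.199 ≤ PN ≤ 0.860

p₁ = 0.602, p₀ = 0.482.
Under exogeneity alone the bounds on PN are max{0,(p₁−p₀)/p₁} ≤ PN ≤ min{1,(1−p₀)/p₁}.
  lower = (p₁ − p₀)/p₁ = 0.12 / 0.602 ≈ 0.1993
  upper = min{1, (1 − p₀)/p₁} = 0.518 / 0.602 ≈ 0.8605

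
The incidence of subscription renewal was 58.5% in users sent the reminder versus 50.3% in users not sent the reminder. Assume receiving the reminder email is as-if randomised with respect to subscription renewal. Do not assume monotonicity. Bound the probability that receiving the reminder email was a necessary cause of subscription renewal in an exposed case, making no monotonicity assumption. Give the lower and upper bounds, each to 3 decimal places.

p₁ = 0.585, p₀ = 0.503.
Under exogeneity alone the bounds on PN are max{0,(p₁−p₀)/p₁} ≤ PN ≤ min{1,(1−p₀)/p₁}.
  lower = (p₁ − p₀)/p₁ = 0.082 / 0.585 ≈ 0.1402
  upper = min{1, (1 − p₀)/p₁} = 0.497 / 0.585 ≈ 0.8496

0.140 ≤ PN ≤ 0.850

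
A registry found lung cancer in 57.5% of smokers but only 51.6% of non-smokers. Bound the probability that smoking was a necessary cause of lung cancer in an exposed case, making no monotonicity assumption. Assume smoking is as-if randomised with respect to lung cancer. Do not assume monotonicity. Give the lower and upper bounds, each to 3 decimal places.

p₁ = 0.575, p₀ = 0.516.
Under exogeneity alone the bounds on PN are max{0,(p₁−p₀)/p₁} ≤ PN ≤ min{1,(1−p₀)/p₁}.
  lower = (p₁ − p₀)/p₁ = 0.059 / 0.575 ≈ 0.1026
  upper = min{1, (1 − p₀)/p₁} = 0.484 / 0.575 ≈ 0.8417

0.103 ≤ PN ≤ 0.842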